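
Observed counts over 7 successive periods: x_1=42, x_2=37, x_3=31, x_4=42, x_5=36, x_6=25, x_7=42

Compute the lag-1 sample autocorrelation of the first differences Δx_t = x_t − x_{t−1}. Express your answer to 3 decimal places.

First differences Δx: -5, -6, 11, -6, -11, 17
Mean of differences = 0.0000
Numerator Σ(Δx_t−Δx̄)(Δx_{t+1}−Δx̄) = -223.0000
Denominator Σ(Δx_t−Δx̄)² = 628.0000
r_1(Δx) = -223.0000 / 628.0000 = -0.355

-0.355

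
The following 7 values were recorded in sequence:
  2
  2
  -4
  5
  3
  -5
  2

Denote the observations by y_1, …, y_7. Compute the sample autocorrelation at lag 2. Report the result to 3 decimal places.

-0.394

Mean ȳ = (2 + 2 − 4 + 5 + 3 − 5 + 2)/7 = 0.7143
Σ(y_t−ȳ)(y_{t+2}−ȳ) = (-6.0612) + (5.5102) + (-10.7755) + (-24.4898) + (2.9388) = -32.8776
Denominator Σ(y_t−ȳ)² = 83.4286
r_2 = -32.8776 / 83.4286 = -0.394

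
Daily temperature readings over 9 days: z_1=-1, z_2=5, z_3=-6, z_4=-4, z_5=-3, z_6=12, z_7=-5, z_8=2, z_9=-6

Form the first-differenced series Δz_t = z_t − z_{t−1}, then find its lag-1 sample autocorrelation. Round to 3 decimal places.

First differences Δz: 6, -11, 2, 1, 15, -17, 7, -8
Mean of differences = -0.6250
Numerator Σ(Δz_t−Δz̄)(Δz_{t+1}−Δz̄) = -503.2656
Denominator Σ(Δz_t−Δz̄)² = 785.8750
r_1(Δz) = -503.2656 / 785.8750 = -0.640

-0.640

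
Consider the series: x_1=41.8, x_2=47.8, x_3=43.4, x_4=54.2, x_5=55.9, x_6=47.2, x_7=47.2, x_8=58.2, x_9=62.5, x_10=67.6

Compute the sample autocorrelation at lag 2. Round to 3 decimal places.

Mean x̄ = (41.8 + 47.8 + 43.4 + 54.2 + 55.9 + 47.2 + 47.2 + 58.2 + 62.5 + 67.6)/10 = 52.5800
Numerator Σ_{t=1}^{8}(x_t−x̄)(x_{t+2}−x̄) = 34.9692
Denominator Σ(x_t−x̄)² = 650.4560
r_2 = 34.9692 / 650.4560 = 0.054

0.054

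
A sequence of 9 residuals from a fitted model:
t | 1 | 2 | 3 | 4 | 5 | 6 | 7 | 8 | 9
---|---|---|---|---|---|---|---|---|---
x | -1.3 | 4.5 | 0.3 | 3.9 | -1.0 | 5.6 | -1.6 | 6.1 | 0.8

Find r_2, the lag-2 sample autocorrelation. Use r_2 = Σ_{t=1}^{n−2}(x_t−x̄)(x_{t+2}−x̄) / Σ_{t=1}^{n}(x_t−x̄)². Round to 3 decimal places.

0.677

Mean x̄ = (-1.3 + 4.5 + 0.3 + 3.9 − 1.0 + 5.6 − 1.6 + 6.1 + 0.8)/9 = 1.9222
Numerator Σ_{t=1}^{7}(x_t−x̄)(x_{t+2}−x̄) = 51.9501
Denominator Σ(x_t−x̄)² = 76.7556
r_2 = 51.9501 / 76.7556 = 0.677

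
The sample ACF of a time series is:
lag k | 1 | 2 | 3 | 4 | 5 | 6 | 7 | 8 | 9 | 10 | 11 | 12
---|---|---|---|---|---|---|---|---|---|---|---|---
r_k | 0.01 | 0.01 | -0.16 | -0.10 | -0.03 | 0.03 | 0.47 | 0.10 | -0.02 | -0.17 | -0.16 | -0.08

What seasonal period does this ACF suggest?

7

The largest autocorrelation is r_7 = 0.47; the remaining lags stay at or below 0.10.
The dominant spike at lag 7 indicates a seasonal period of 7.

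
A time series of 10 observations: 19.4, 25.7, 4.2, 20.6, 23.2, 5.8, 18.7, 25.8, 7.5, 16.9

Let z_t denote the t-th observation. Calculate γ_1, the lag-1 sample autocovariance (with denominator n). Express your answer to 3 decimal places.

Mean z̄ = (19.4 + 25.7 + 4.2 + 20.6 + 23.2 + 5.8 + 18.7 + 25.8 + 7.5 + 16.9)/10 = 16.7800
Σ_{t=1}^{9}(z_t−z̄)(z_{t+1}−z̄) = -271.4484
γ_1 = -271.4484 / 10 = -27.145

-27.145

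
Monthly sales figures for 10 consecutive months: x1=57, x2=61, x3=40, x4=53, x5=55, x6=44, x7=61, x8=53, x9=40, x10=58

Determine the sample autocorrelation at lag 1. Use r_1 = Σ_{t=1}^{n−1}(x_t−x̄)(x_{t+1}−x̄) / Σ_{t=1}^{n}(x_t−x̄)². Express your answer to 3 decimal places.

Mean x̄ = (57 + 61 + 40 + 53 + 55 + 44 + 61 + 53 + 40 + 58)/10 = 52.2000
Numerator Σ_{t=1}^{9}(x_t−x̄)(x_{t+1}−x̄) = -241.2400
Denominator Σ(x_t−x̄)² = 585.6000
r_1 = -241.2400 / 585.6000 = -0.412

-0.412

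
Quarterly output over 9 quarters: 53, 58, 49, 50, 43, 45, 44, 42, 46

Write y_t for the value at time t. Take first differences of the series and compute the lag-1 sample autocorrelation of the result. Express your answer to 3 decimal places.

-0.559

First differences Δy: 5, -9, 1, -7, 2, -1, -2, 4
Mean of differences = -0.8750
Numerator Σ(Δy_t−Δȳ)(Δy_{t+1}−Δȳ) = -97.7656
Denominator Σ(Δy_t−Δȳ)² = 174.8750
r_1(Δy) = -97.7656 / 174.8750 = -0.559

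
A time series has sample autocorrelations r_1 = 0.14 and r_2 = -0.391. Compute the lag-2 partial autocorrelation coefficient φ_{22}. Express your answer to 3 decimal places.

-0.419

φ_{22} = (r_2 − r_1²) / (1 − r_1²)
r_1² = (0.14)² = 0.0196
Numerator = -0.391 − 0.0196 = -0.4106; denominator = 1 − 0.0196 = 0.9804
φ_{22} = -0.4106 / 0.9804 = -0.419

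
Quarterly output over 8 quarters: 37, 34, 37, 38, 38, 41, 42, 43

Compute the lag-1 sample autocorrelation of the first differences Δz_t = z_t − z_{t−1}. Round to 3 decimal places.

First differences Δz: -3, 3, 1, 0, 3, 1, 1
Mean of differences = 0.8571
Numerator Σ(Δz_t−Δz̄)(Δz_{t+1}−Δz̄) = -9.5918
Denominator Σ(Δz_t−Δz̄)² = 24.8571
r_1(Δz) = -9.5918 / 24.8571 = -0.386

-0.386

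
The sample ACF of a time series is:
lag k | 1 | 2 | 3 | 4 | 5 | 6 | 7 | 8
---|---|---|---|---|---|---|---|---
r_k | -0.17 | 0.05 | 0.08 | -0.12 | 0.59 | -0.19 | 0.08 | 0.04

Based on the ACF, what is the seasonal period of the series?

5

The largest autocorrelation is r_5 = 0.59; the remaining lags stay at or below 0.08.
The dominant spike at lag 5 indicates a seasonal period of 5.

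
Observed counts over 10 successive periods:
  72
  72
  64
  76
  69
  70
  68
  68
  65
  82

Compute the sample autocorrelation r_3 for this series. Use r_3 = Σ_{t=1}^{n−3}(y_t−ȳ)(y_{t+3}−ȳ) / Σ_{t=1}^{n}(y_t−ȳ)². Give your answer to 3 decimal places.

Mean ȳ = (72 + 72 + 64 + 76 + 69 + 70 + 68 + 68 + 65 + 82)/10 = 70.6000
Numerator Σ_{t=1}^{7}(y_t−ȳ)(y_{t+3}−ȳ) = -26.8800
Denominator Σ(y_t−ȳ)² = 254.4000
r_3 = -26.8800 / 254.4000 = -0.106

-0.106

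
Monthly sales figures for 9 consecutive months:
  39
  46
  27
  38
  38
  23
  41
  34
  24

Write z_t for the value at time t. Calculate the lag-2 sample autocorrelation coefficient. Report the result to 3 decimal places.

-0.193

Mean z̄ = (39 + 46 + 27 + 38 + 38 + 23 + 41 + 34 + 24)/9 = 34.4444
Σ(z_t−z̄)(z_{t+2}−z̄) = (-33.9136) + (41.0864) + (-26.4691) + (-40.6914) + (23.3086) + (5.0864) + (-68.4691) = -100.0617
Denominator Σ(z_t−z̄)² = 518.2222
r_2 = -100.0617 / 518.2222 = -0.193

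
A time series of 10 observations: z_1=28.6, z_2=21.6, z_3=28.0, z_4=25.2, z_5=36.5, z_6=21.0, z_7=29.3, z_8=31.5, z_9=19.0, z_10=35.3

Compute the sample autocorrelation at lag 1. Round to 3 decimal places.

-0.611

Mean z̄ = (28.6 + 21.6 + 28.0 + 25.2 + 36.5 + 21.0 + 29.3 + 31.5 + 19.0 + 35.3)/10 = 27.6000
Numerator Σ_{t=1}^{9}(z_t−z̄)(z_{t+1}−z̄) = -193.8100
Denominator Σ(z_t−z̄)² = 317.0400
r_1 = -193.8100 / 317.0400 = -0.611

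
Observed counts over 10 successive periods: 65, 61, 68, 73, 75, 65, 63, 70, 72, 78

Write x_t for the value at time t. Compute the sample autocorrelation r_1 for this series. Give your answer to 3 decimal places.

0.304

Mean x̄ = (65 + 61 + 68 + 73 + 75 + 65 + 63 + 70 + 72 + 78)/10 = 69.0000
Numerator Σ_{t=1}^{9}(x_t−x̄)(x_{t+1}−x̄) = 84.0000
Denominator Σ(x_t−x̄)² = 276.0000
r_1 = 84.0000 / 276.0000 = 0.304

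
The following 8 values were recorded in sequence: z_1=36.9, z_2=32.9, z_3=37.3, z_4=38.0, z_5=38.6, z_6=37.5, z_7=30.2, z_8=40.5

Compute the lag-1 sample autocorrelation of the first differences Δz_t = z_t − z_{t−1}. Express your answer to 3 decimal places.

-0.414

First differences Δz: -4.0, 4.4, 0.7, 0.6, -1.1, -7.3, 10.3
Mean of differences = 0.5143
Numerator Σ(Δz_t−Δz̄)(Δz_{t+1}−Δz̄) = -80.7959
Denominator Σ(Δz_t−Δz̄)² = 194.9486
r_1(Δz) = -80.7959 / 194.9486 = -0.414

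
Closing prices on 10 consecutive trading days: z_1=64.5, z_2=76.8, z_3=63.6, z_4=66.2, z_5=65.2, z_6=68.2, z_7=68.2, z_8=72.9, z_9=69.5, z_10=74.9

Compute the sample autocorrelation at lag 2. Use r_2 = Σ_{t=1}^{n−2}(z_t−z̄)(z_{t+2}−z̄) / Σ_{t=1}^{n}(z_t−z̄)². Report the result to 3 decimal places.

0.259

Mean z̄ = (64.5 + 76.8 + 63.6 + 66.2 + 65.2 + 68.2 + 68.2 + 72.9 + 69.5 + 74.9)/10 = 69.0000
Numerator Σ_{t=1}^{8}(z_t−z̄)(z_{t+2}−z̄) = 47.7500
Denominator Σ(z_t−z̄)² = 184.0800
r_2 = 47.7500 / 184.0800 = 0.259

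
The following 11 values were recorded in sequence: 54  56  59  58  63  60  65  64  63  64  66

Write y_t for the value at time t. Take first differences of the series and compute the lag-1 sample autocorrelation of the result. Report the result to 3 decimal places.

-0.702

First differences Δy: 2, 3, -1, 5, -3, 5, -1, -1, 1, 2
Mean of differences = 1.2000
Numerator Σ(Δy_t−Δȳ)(Δy_{t+1}−Δȳ) = -46.0400
Denominator Σ(Δy_t−Δȳ)² = 65.6000
r_1(Δy) = -46.0400 / 65.6000 = -0.702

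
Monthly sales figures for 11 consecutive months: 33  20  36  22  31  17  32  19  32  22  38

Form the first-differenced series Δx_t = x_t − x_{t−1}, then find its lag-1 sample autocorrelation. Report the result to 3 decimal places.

-0.854

First differences Δx: -13, 16, -14, 9, -14, 15, -13, 13, -10, 16
Mean of differences = 0.5000
Numerator Σ(Δx_t−Δx̄)(Δx_{t+1}−Δx̄) = -1549.2500
Denominator Σ(Δx_t−Δx̄)² = 1814.5000
r_1(Δx) = -1549.2500 / 1814.5000 = -0.854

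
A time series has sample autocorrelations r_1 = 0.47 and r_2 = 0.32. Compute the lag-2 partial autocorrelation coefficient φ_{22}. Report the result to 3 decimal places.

φ_{22} = (r_2 − r_1²) / (1 − r_1²)
r_1² = (0.47)² = 0.2209
Numerator = 0.32 − 0.2209 = 0.0991; denominator = 1 − 0.2209 = 0.7791
φ_{22} = 0.0991 / 0.7791 = 0.127

0.127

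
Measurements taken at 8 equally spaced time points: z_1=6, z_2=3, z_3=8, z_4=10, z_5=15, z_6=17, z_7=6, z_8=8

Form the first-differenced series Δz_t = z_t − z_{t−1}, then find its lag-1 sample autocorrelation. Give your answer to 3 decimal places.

-0.156

First differences Δz: -3, 5, 2, 5, 2, -11, 2
Mean of differences = 0.2857
Numerator Σ(Δz_t−Δz̄)(Δz_{t+1}−Δz̄) = -29.9388
Denominator Σ(Δz_t−Δz̄)² = 191.4286
r_1(Δz) = -29.9388 / 191.4286 = -0.156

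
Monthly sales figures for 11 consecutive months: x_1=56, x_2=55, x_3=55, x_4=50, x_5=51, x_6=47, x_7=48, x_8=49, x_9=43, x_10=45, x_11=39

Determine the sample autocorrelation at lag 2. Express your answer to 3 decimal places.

0.431

Mean x̄ = (56 + 55 + 55 + 50 + 51 + 47 + 48 + 49 + 43 + 45 + 39)/11 = 48.9091
Numerator Σ_{t=1}^{9}(x_t−x̄)(x_{t+2}−x̄) = 121.9835
Denominator Σ(x_t−x̄)² = 282.9091
r_2 = 121.9835 / 282.9091 = 0.431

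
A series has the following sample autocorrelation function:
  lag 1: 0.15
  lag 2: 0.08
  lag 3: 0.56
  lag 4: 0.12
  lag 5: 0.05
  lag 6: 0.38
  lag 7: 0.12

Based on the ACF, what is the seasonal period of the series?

3

The largest autocorrelation is r_3 = 0.56, with a weaker echo at lag 6 (0.38); the remaining lags stay at or below 0.15.
The dominant spike at lag 3 indicates a seasonal period of 3.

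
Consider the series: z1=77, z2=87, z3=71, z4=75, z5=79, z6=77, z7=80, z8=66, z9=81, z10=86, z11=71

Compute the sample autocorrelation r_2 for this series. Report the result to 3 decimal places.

-0.331

Mean z̄ = (77 + 87 + 71 + 75 + 79 + 77 + 80 + 66 + 81 + 86 + 71)/11 = 77.2727
Numerator Σ_{t=1}^{9}(z_t−z̄)(z_{t+2}−z̄) = -134.4215
Denominator Σ(z_t−z̄)² = 406.1818
r_2 = -134.4215 / 406.1818 = -0.331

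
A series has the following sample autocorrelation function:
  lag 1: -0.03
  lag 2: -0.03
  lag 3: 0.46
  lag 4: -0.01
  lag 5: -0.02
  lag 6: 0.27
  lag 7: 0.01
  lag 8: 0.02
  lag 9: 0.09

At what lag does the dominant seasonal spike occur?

The largest autocorrelation is r_3 = 0.46, with a weaker echo at lag 6 (0.27); the remaining lags stay at or below 0.09.
The dominant spike at lag 3 indicates a seasonal period of 3.

3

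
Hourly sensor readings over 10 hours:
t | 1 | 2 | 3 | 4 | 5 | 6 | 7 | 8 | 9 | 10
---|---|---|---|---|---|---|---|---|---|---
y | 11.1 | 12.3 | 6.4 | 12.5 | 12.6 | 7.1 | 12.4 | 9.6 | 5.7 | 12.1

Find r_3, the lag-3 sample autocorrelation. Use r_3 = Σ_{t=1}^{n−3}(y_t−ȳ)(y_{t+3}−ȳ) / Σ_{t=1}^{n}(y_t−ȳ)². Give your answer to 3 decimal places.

Mean ȳ = (11.1 + 12.3 + 6.4 + 12.5 + 12.6 + 7.1 + 12.4 + 9.6 + 5.7 + 12.1)/10 = 10.1800
Numerator Σ_{t=1}^{7}(y_t−ȳ)(y_{t+3}−ȳ) = 40.7148
Denominator Σ(y_t−ȳ)² = 69.3760
r_3 = 40.7148 / 69.3760 = 0.587

0.587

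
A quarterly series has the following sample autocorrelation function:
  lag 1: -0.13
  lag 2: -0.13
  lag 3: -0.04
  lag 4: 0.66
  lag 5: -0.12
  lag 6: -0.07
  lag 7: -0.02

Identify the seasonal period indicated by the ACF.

4

The largest autocorrelation is r_4 = 0.66; the remaining lags stay at or below -0.02.
The dominant spike at lag 4 indicates a seasonal period of 4.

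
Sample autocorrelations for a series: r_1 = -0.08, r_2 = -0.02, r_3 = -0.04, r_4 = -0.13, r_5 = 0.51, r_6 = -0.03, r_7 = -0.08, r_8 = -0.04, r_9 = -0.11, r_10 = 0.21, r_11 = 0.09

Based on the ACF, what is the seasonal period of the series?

The largest autocorrelation is r_5 = 0.51, with a weaker echo at lag 10 (0.21); the remaining lags stay at or below 0.09.
The dominant spike at lag 5 indicates a seasonal period of 5.

5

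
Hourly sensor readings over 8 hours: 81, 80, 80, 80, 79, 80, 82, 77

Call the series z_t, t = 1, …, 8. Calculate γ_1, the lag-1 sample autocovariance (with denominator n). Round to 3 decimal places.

-0.736

Mean z̄ = (81 + 80 + 80 + 80 + 79 + 80 + 82 + 77)/8 = 79.8750
Deviations: 1.1250, 0.1250, 0.1250, 0.1250, -0.8750, 0.1250, 2.1250, -2.8750
Σ_{t=1}^{7}(z_t−z̄)(z_{t+1}−z̄) = -5.8906
γ_1 = -5.8906 / 8 = -0.736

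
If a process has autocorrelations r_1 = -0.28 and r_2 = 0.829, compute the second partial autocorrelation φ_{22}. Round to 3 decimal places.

φ_{22} = (r_2 − r_1²) / (1 − r_1²)
r_1² = (-0.28)² = 0.0784
Numerator = 0.829 − 0.0784 = 0.7506; denominator = 1 − 0.0784 = 0.9216
φ_{22} = 0.7506 / 0.9216 = 0.814

0.814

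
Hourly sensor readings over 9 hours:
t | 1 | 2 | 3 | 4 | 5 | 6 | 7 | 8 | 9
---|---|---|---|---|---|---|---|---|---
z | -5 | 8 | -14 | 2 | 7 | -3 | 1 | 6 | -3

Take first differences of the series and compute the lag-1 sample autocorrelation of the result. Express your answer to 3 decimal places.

First differences Δz: 13, -22, 16, 5, -10, 4, 5, -9
Mean of differences = 0.2500
Numerator Σ(Δz_t−Δz̄)(Δz_{t+1}−Δz̄) = -672.5625
Denominator Σ(Δz_t−Δz̄)² = 1155.5000
r_1(Δz) = -672.5625 / 1155.5000 = -0.582

-0.582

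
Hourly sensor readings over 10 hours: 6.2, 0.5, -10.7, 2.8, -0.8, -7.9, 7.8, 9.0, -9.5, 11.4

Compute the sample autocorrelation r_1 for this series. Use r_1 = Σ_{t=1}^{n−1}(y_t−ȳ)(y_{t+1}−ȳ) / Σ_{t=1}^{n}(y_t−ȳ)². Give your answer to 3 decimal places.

Mean ȳ = (6.2 + 0.5 − 10.7 + 2.8 − 0.8 − 7.9 + 7.8 + 9.0 − 9.5 + 11.4)/10 = 0.8800
Numerator Σ_{t=1}^{9}(y_t−ȳ)(y_{t+1}−ȳ) = -206.3804
Denominator Σ(y_t−ȳ)² = 578.3760
r_1 = -206.3804 / 578.3760 = -0.357

-0.357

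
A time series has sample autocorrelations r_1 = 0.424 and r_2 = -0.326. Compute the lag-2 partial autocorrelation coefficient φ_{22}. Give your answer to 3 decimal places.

φ_{22} = (r_2 − r_1²) / (1 − r_1²)
r_1² = (0.424)² = 0.179776
Numerator = -0.326 − 0.1798 = -0.5058; denominator = 1 − 0.1798 = 0.8202
φ_{22} = -0.5058 / 0.8202 = -0.617

-0.617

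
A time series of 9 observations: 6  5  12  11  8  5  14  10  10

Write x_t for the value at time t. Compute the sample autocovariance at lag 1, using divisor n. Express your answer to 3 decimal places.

-0.667

Mean x̄ = (6 + 5 + 12 + 11 + 8 + 5 + 14 + 10 + 10)/9 = 9.0000
Σ_{t=1}^{8}(x_t−x̄)(x_{t+1}−x̄) = -6.0000
γ_1 = -6.0000 / 9 = -0.667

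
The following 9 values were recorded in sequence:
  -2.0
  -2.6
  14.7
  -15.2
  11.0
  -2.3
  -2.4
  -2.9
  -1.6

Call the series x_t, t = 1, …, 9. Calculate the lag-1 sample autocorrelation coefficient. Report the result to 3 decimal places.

Mean x̄ = (-2.0 − 2.6 + 14.7 − 15.2 + 11.0 − 2.3 − 2.4 − 2.9 − 1.6)/9 = -0.3667
Numerator Σ_{t=1}^{8}(x_t−x̄)(x_{t+1}−x̄) = -431.8644
Denominator Σ(x_t−x̄)² = 599.7000
r_1 = -431.8644 / 599.7000 = -0.720

-0.720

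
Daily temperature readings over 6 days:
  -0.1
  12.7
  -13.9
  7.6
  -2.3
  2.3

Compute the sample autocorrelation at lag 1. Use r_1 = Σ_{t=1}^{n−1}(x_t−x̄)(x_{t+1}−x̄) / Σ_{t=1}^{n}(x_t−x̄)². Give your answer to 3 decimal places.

Mean x̄ = (-0.1 + 12.7 − 13.9 + 7.6 − 2.3 + 2.3)/6 = 1.0500
Deviations from mean: -1.1500, 11.6500, -14.9500, 6.5500, -3.3500, 1.2500
Σ(x_t−x̄)(x_{t+1}−x̄) = (-13.3975) + (-174.1675) + (-97.9225) + (-21.9425) + (-4.1875) = -311.6175
Denominator Σ(x_t−x̄)² = 416.2350
r_1 = -311.6175 / 416.2350 = -0.749

-0.749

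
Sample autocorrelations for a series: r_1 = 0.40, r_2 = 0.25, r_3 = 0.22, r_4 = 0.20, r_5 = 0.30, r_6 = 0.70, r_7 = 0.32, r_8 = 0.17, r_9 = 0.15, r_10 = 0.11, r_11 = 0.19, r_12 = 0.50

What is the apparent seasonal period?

The largest autocorrelation is r_6 = 0.70, with a weaker echo at lag 12 (0.50); the remaining lags stay at or below 0.40. The elevated value at lag 1 (0.40), dropping to 0.25 at lag 2, reflects decaying short-term dependence rather than seasonality.
The dominant spike at lag 6 indicates a seasonal period of 6.

6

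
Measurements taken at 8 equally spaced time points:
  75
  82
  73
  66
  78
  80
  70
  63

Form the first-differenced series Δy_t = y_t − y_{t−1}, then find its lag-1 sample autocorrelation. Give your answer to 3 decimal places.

-0.074

First differences Δy: 7, -9, -7, 12, 2, -10, -7
Mean of differences = -1.7143
Numerator Σ(Δy_t−Δȳ)(Δy_{t+1}−Δȳ) = -33.5102
Denominator Σ(Δy_t−Δȳ)² = 455.4286
r_1(Δy) = -33.5102 / 455.4286 = -0.074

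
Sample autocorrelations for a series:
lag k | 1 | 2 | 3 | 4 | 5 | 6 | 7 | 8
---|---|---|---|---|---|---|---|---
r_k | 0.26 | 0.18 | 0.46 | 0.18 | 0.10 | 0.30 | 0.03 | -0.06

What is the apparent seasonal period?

The largest autocorrelation is r_3 = 0.46, with a weaker echo at lag 6 (0.30); the remaining lags stay at or below 0.26. The elevated value at lag 1 (0.26), dropping to 0.18 at lag 2, reflects decaying short-term dependence rather than seasonality.
The dominant spike at lag 3 indicates a seasonal period of 3.

3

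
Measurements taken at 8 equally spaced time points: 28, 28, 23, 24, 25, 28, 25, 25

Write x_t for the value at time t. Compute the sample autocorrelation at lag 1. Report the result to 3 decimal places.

0.080

Mean x̄ = (28 + 28 + 23 + 24 + 25 + 28 + 25 + 25)/8 = 25.7500
Deviations from mean: 2.2500, 2.2500, -2.7500, -1.7500, -0.7500, 2.2500, -0.7500, -0.7500
Numerator Σ_{t=1}^{7}(x_t−x̄)(x_{t+1}−x̄) = 2.1875
Denominator Σ(x_t−x̄)² = 27.5000
r_1 = 2.1875 / 27.5000 = 0.080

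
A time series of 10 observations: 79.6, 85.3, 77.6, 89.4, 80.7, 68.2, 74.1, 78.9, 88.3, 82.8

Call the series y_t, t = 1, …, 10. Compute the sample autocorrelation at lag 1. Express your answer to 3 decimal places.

0.133

Mean ȳ = (79.6 + 85.3 + 77.6 + 89.4 + 80.7 + 68.2 + 74.1 + 78.9 + 88.3 + 82.8)/10 = 80.4900
Numerator Σ_{t=1}^{9}(y_t−ȳ)(y_{t+1}−ȳ) = 49.6749
Denominator Σ(y_t−ȳ)² = 372.4490
r_1 = 49.6749 / 372.4490 = 0.133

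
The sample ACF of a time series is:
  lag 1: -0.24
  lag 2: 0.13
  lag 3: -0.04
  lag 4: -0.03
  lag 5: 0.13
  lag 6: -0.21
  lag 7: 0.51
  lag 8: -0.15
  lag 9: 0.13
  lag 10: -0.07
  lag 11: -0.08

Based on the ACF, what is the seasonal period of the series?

The largest autocorrelation is r_7 = 0.51; the remaining lags stay at or below 0.13.
The dominant spike at lag 7 indicates a seasonal period of 7.

7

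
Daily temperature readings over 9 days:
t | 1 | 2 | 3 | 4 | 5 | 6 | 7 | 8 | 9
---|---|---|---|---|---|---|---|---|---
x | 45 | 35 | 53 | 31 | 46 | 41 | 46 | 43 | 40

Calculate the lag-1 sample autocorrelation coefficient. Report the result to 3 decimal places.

Mean x̄ = (45 + 35 + 53 + 31 + 46 + 41 + 46 + 43 + 40)/9 = 42.2222
Numerator Σ_{t=1}^{8}(x_t−x̄)(x_{t+1}−x̄) = -269.2716
Denominator Σ(x_t−x̄)² = 337.5556
r_1 = -269.2716 / 337.5556 = -0.798

-0.798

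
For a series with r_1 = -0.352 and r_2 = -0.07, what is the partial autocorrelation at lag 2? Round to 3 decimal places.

φ_{22} = (r_2 − r_1²) / (1 − r_1²)
r_1² = (-0.352)² = 0.123904
Numerator = -0.07 − 0.1239 = -0.1939; denominator = 1 − 0.1239 = 0.8761
φ_{22} = -0.1939 / 0.8761 = -0.221

-0.221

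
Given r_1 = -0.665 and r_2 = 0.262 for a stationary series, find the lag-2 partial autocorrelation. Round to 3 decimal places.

φ_{22} = (r_2 − r_1²) / (1 − r_1²)
r_1² = (-0.665)² = 0.442225
Numerator = 0.262 − 0.4422 = -0.1802; denominator = 1 − 0.4422 = 0.5578
φ_{22} = -0.1802 / 0.5578 = -0.323

-0.323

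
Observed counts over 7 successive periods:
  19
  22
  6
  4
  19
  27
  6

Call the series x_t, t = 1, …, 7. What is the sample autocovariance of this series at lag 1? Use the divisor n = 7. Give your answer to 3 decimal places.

Mean x̄ = (19 + 22 + 6 + 4 + 19 + 27 + 6)/7 = 14.7143
Deviations: 4.2857, 7.2857, -8.7143, -10.7143, 4.2857, 12.2857, -8.7143
Σ_{t=1}^{6}(x_t−x̄)(x_{t+1}−x̄) = -39.2245
γ_1 = -39.2245 / 7 = -5.603

-5.603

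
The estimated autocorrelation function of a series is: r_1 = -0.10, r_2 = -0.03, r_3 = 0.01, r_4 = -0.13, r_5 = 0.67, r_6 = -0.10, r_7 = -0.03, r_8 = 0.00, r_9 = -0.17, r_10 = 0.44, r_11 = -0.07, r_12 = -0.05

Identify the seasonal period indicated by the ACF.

5

The largest autocorrelation is r_5 = 0.67, with a weaker echo at lag 10 (0.44); the remaining lags stay at or below 0.01.
The dominant spike at lag 5 indicates a seasonal period of 5.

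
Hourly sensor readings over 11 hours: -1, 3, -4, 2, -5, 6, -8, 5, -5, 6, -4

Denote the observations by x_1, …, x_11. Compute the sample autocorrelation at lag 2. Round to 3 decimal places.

0.775

Mean x̄ = (-1 + 3 − 4 + 2 − 5 + 6 − 8 + 5 − 5 + 6 − 4)/11 = -0.4545
Numerator Σ_{t=1}^{9}(x_t−x̄)(x_{t+2}−x̄) = 197.4959
Denominator Σ(x_t−x̄)² = 254.7273
r_2 = 197.4959 / 254.7273 = 0.775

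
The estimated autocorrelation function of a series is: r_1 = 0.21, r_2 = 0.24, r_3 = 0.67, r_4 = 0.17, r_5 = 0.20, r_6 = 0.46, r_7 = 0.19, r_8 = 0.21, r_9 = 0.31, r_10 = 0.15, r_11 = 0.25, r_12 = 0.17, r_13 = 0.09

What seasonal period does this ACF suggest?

3

The largest autocorrelation is r_3 = 0.67, with weaker echoes at lags 6 (0.46) and 9 (0.31); the remaining lags stay at or below 0.25.
The dominant spike at lag 3 indicates a seasonal period of 3.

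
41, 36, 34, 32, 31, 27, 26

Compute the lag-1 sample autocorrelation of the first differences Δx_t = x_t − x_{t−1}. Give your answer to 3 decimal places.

-0.352

First differences Δx: -5, -2, -2, -1, -4, -1
Mean of differences = -2.5000
Numerator Σ(Δx_t−Δx̄)(Δx_{t+1}−Δx̄) = -4.7500
Denominator Σ(Δx_t−Δx̄)² = 13.5000
r_1(Δx) = -4.7500 / 13.5000 = -0.352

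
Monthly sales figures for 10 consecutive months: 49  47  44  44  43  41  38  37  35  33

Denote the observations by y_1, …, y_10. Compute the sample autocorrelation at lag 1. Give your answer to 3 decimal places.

Mean ȳ = (49 + 47 + 44 + 44 + 43 + 41 + 38 + 37 + 35 + 33)/10 = 41.1000
Numerator Σ_{t=1}^{9}(y_t−ȳ)(y_{t+1}−ȳ) = 164.8900
Denominator Σ(y_t−ȳ)² = 246.9000
r_1 = 164.8900 / 246.9000 = 0.668

0.668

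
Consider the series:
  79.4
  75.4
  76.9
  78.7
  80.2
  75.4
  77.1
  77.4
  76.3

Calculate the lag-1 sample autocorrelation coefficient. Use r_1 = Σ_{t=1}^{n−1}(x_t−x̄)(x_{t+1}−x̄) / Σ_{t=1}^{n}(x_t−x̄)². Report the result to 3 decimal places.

-0.216

Mean x̄ = (79.4 + 75.4 + 76.9 + 78.7 + 80.2 + 75.4 + 77.1 + 77.4 + 76.3)/9 = 77.4222
Numerator Σ_{t=1}^{8}(x_t−x̄)(x_{t+1}−x̄) = -4.9949
Denominator Σ(x_t−x̄)² = 23.0756
r_1 = -4.9949 / 23.0756 = -0.216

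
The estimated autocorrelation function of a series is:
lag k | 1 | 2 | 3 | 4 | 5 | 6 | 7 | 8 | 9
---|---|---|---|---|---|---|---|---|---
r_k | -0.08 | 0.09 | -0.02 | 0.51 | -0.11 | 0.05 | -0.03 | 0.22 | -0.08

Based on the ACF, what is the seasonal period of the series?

The largest autocorrelation is r_4 = 0.51, with a weaker echo at lag 8 (0.22); the remaining lags stay at or below 0.09.
The dominant spike at lag 4 indicates a seasonal period of 4.

4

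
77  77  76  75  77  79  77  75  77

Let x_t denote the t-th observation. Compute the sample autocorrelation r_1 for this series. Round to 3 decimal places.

0.074

Mean x̄ = (77 + 77 + 76 + 75 + 77 + 79 + 77 + 75 + 77)/9 = 76.6667
Numerator Σ_{t=1}^{8}(x_t−x̄)(x_{t+1}−x̄) = 0.8889
Denominator Σ(x_t−x̄)² = 12.0000
r_1 = 0.8889 / 12.0000 = 0.074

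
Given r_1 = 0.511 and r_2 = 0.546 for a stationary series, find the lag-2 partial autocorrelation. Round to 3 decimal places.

φ_{22} = (r_2 − r_1²) / (1 − r_1²)
r_1² = (0.511)² = 0.261121
Numerator = 0.546 − 0.2611 = 0.2849; denominator = 1 − 0.2611 = 0.7389
φ_{22} = 0.2849 / 0.7389 = 0.386

0.386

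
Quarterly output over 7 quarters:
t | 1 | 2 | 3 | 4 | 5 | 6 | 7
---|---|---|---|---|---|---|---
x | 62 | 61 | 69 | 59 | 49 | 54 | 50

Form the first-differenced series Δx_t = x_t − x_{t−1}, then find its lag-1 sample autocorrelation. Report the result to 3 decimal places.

-0.270

First differences Δx: -1, 8, -10, -10, 5, -4
Mean of differences = -2.0000
Numerator Σ(Δx_t−Δx̄)(Δx_{t+1}−Δx̄) = -76.0000
Denominator Σ(Δx_t−Δx̄)² = 282.0000
r_1(Δx) = -76.0000 / 282.0000 = -0.270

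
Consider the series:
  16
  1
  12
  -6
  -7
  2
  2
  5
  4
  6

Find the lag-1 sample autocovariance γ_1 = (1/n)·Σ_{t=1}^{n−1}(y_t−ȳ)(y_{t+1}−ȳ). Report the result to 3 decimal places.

-1.575

Mean ȳ = (16 + 1 + 12 − 6 − 7 + 2 + 2 + 5 + 4 + 6)/10 = 3.5000
Σ_{t=1}^{9}(y_t−ȳ)(y_{t+1}−ȳ) = -15.7500
γ_1 = -15.7500 / 10 = -1.575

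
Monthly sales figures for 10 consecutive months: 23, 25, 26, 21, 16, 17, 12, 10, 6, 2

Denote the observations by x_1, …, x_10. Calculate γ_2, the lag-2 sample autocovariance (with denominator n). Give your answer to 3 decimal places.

Mean x̄ = (23 + 25 + 26 + 21 + 16 + 17 + 12 + 10 + 6 + 2)/10 = 15.8000
Σ_{t=1}^{8}(x_t−x̄)(x_{t+2}−x̄) = 239.1200
γ_2 = 239.1200 / 10 = 23.912

23.912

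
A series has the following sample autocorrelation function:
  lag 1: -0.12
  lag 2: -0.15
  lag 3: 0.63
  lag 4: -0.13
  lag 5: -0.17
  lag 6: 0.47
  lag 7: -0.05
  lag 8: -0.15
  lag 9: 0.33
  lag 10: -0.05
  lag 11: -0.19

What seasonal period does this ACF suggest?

The largest autocorrelation is r_3 = 0.63, with weaker echoes at lags 6 (0.47) and 9 (0.33); the remaining lags stay at or below -0.05.
The dominant spike at lag 3 indicates a seasonal period of 3.

3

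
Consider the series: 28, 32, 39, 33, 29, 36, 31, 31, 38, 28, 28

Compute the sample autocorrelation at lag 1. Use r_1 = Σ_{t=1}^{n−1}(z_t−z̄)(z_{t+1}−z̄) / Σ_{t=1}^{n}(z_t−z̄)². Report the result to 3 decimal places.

-0.161

Mean z̄ = (28 + 32 + 39 + 33 + 29 + 36 + 31 + 31 + 38 + 28 + 28)/11 = 32.0909
Numerator Σ_{t=1}^{10}(z_t−z̄)(z_{t+1}−z̄) = -25.8264
Denominator Σ(z_t−z̄)² = 160.9091
r_1 = -25.8264 / 160.9091 = -0.161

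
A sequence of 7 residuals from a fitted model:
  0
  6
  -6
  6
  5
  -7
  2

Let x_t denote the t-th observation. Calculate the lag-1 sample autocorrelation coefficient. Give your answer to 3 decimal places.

-0.526

Mean x̄ = (0 + 6 − 6 + 6 + 5 − 7 + 2)/7 = 0.8571
Numerator Σ_{t=1}^{6}(x_t−x̄)(x_{t+1}−x̄) = -95.1633
Denominator Σ(x_t−x̄)² = 180.8571
r_1 = -95.1633 / 180.8571 = -0.526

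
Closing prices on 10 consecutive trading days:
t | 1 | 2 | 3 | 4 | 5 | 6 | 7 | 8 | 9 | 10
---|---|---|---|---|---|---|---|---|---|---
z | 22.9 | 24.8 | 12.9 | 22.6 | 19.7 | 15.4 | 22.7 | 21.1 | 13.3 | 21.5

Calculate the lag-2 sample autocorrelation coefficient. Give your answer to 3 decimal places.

Mean z̄ = (22.9 + 24.8 + 12.9 + 22.6 + 19.7 + 15.4 + 22.7 + 21.1 + 13.3 + 21.5)/10 = 19.6900
Numerator Σ_{t=1}^{8}(z_t−z̄)(z_{t+2}−z̄) = -42.1782
Denominator Σ(z_t−z̄)² = 164.5490
r_2 = -42.1782 / 164.5490 = -0.256

-0.256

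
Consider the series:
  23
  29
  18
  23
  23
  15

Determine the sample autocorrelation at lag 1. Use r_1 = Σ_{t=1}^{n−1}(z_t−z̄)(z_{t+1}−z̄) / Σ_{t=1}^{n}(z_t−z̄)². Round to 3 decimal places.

-0.258

Mean z̄ = (23 + 29 + 18 + 23 + 23 + 15)/6 = 21.8333
Deviations from mean: 1.1667, 7.1667, -3.8333, 1.1667, 1.1667, -6.8333
Σ(z_t−z̄)(z_{t+1}−z̄) = (8.3611) + (-27.4722) + (-4.4722) + (1.3611) + (-7.9722) = -30.1944
Denominator Σ(z_t−z̄)² = 116.8333
r_1 = -30.1944 / 116.8333 = -0.258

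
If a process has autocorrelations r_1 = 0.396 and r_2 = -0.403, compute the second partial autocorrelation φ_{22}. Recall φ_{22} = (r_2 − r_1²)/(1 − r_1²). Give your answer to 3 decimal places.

-0.664

φ_{22} = (r_2 − r_1²) / (1 − r_1²)
r_1² = (0.396)² = 0.156816
Numerator = -0.403 − 0.1568 = -0.5598; denominator = 1 − 0.1568 = 0.8432
φ_{22} = -0.5598 / 0.8432 = -0.664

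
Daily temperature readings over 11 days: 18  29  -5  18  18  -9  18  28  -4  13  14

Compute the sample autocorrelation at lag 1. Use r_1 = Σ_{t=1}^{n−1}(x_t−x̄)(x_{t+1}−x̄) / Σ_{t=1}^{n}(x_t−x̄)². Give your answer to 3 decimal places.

-0.404

Mean x̄ = (18 + 29 − 5 + 18 + 18 − 9 + 18 + 28 − 4 + 13 + 14)/11 = 12.5455
Numerator Σ_{t=1}^{10}(x_t−x̄)(x_{t+1}−x̄) = -678.2066
Denominator Σ(x_t−x̄)² = 1676.7273
r_1 = -678.2066 / 1676.7273 = -0.404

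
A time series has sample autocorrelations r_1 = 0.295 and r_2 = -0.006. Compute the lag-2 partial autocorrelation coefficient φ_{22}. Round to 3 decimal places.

-0.102

φ_{22} = (r_2 − r_1²) / (1 − r_1²)
r_1² = (0.295)² = 0.087025
Numerator = -0.006 − 0.0870 = -0.0930; denominator = 1 − 0.0870 = 0.9130
φ_{22} = -0.0930 / 0.9130 = -0.102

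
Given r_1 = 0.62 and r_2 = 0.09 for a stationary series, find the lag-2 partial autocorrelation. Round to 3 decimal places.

-0.478

φ_{22} = (r_2 − r_1²) / (1 − r_1²)
r_1² = (0.62)² = 0.3844
Numerator = 0.09 − 0.3844 = -0.2944; denominator = 1 − 0.3844 = 0.6156
φ_{22} = -0.2944 / 0.6156 = -0.478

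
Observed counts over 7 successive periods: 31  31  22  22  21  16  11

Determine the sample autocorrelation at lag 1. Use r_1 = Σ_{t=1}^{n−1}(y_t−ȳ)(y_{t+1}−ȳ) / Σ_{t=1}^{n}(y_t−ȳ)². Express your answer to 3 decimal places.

Mean ȳ = (31 + 31 + 22 + 22 + 21 + 16 + 11)/7 = 22.0000
Deviations from mean: 9.0000, 9.0000, 0.0000, 0.0000, -1.0000, -6.0000, -11.0000
Σ(y_t−ȳ)(y_{t+1}−ȳ) = (81.0000) + (0.0000) + (0.0000) + (0.0000) + (6.0000) + (66.0000) = 153.0000
Denominator Σ(y_t−ȳ)² = 320.0000
r_1 = 153.0000 / 320.0000 = 0.478

0.478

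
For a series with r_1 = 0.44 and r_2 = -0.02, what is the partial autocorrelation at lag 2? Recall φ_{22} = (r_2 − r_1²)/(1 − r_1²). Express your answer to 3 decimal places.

-0.265

φ_{22} = (r_2 − r_1²) / (1 − r_1²)
r_1² = (0.44)² = 0.1936
Numerator = -0.02 − 0.1936 = -0.2136; denominator = 1 − 0.1936 = 0.8064
φ_{22} = -0.2136 / 0.8064 = -0.265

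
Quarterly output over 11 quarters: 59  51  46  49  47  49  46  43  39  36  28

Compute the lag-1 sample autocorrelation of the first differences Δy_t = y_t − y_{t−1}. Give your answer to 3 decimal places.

First differences Δy: -8, -5, 3, -2, 2, -3, -3, -4, -3, -8
Mean of differences = -3.1000
Numerator Σ(Δy_t−Δȳ)(Δy_{t+1}−Δȳ) = 9.8900
Denominator Σ(Δy_t−Δȳ)² = 116.9000
r_1(Δy) = 9.8900 / 116.9000 = 0.085

0.085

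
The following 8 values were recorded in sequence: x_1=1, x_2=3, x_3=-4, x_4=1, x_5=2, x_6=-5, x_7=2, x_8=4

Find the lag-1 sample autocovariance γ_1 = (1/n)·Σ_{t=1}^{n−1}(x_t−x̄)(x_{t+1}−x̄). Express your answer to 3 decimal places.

Mean x̄ = (1 + 3 − 4 + 1 + 2 − 5 + 2 + 4)/8 = 0.5000
Deviations: 0.5000, 2.5000, -4.5000, 0.5000, 1.5000, -5.5000, 1.5000, 3.5000
Σ_{t=1}^{7}(x_t−x̄)(x_{t+1}−x̄) = -22.7500
γ_1 = -22.7500 / 8 = -2.844

-2.844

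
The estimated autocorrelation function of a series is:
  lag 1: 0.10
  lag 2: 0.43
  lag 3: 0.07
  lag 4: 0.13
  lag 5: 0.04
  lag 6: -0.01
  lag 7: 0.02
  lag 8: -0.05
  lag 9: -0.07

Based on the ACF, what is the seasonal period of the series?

The largest autocorrelation is r_2 = 0.43; the remaining lags stay at or below 0.13.
The dominant spike at lag 2 indicates a seasonal period of 2.

2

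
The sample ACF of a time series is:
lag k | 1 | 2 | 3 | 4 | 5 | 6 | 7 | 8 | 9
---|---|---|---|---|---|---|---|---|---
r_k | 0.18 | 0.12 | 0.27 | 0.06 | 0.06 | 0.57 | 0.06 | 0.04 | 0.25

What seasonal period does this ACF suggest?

6

The largest autocorrelation is r_6 = 0.57; the remaining lags stay at or below 0.27.
The dominant spike at lag 6 indicates a seasonal period of 6.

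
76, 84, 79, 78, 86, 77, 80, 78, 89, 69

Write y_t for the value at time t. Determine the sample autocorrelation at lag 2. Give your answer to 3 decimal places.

0.080

Mean ȳ = (76 + 84 + 79 + 78 + 86 + 77 + 80 + 78 + 89 + 69)/10 = 79.6000
Numerator Σ_{t=1}^{8}(y_t−ȳ)(y_{t+2}−ȳ) = 22.8800
Denominator Σ(y_t−ȳ)² = 286.4000
r_2 = 22.8800 / 286.4000 = 0.080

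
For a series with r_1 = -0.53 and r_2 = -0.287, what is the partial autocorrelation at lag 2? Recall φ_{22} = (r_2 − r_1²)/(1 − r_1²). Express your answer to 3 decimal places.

-0.790

φ_{22} = (r_2 − r_1²) / (1 − r_1²)
r_1² = (-0.53)² = 0.2809
Numerator = -0.287 − 0.2809 = -0.5679; denominator = 1 − 0.2809 = 0.7191
φ_{22} = -0.5679 / 0.7191 = -0.790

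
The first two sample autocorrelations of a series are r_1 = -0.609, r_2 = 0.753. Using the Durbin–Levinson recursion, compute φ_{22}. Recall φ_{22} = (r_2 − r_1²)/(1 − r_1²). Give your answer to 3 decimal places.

0.607

φ_{22} = (r_2 − r_1²) / (1 − r_1²)
r_1² = (-0.609)² = 0.370881
Numerator = 0.753 − 0.3709 = 0.3821; denominator = 1 − 0.3709 = 0.6291
φ_{22} = 0.3821 / 0.6291 = 0.607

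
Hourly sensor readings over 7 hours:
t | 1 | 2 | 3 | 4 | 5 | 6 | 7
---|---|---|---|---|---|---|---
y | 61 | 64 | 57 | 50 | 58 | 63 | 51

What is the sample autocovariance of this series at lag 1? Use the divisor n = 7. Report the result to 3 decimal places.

-2.073

Mean ȳ = (61 + 64 + 57 + 50 + 58 + 63 + 51)/7 = 57.7143
Σ_{t=1}^{6}(y_t−ȳ)(y_{t+1}−ȳ) = -14.5102
γ_1 = -14.5102 / 7 = -2.073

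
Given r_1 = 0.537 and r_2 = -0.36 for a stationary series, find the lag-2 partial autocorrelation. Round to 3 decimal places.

-0.911

φ_{22} = (r_2 − r_1²) / (1 − r_1²)
r_1² = (0.537)² = 0.288369
Numerator = -0.36 − 0.2884 = -0.6484; denominator = 1 − 0.2884 = 0.7116
φ_{22} = -0.6484 / 0.7116 = -0.911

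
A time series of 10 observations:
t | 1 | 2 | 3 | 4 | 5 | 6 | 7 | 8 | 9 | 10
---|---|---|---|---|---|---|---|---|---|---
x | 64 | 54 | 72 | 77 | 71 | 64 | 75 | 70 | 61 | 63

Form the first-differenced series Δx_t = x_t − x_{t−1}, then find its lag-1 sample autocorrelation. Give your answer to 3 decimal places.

-0.238

First differences Δx: -10, 18, 5, -6, -7, 11, -5, -9, 2
Mean of differences = -0.1111
Numerator Σ(Δx_t−Δx̄)(Δx_{t+1}−Δx̄) = -182.2346
Denominator Σ(Δx_t−Δx̄)² = 764.8889
r_1(Δx) = -182.2346 / 764.8889 = -0.238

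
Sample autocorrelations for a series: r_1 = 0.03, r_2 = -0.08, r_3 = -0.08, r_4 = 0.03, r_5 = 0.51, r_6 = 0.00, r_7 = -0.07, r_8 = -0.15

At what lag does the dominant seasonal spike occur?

5

The largest autocorrelation is r_5 = 0.51; the remaining lags stay at or below 0.03.
The dominant spike at lag 5 indicates a seasonal period of 5.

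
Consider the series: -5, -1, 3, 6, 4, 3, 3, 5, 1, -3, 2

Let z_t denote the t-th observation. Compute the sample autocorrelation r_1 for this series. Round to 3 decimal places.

Mean z̄ = (-5 − 1 + 3 + 6 + 4 + 3 + 3 + 5 + 1 − 3 + 2)/11 = 1.6364
Numerator Σ_{t=1}^{10}(z_t−z̄)(z_{t+1}−z̄) = 38.9587
Denominator Σ(z_t−z̄)² = 114.5455
r_1 = 38.9587 / 114.5455 = 0.340

0.340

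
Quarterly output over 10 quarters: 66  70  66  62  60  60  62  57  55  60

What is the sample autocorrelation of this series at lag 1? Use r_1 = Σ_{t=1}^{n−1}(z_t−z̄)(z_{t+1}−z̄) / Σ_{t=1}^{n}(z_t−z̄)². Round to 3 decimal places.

Mean z̄ = (66 + 70 + 66 + 62 + 60 + 60 + 62 + 57 + 55 + 60)/10 = 61.8000
Numerator Σ_{t=1}^{9}(z_t−z̄)(z_{t+1}−z̄) = 116.1600
Denominator Σ(z_t−z̄)² = 181.6000
r_1 = 116.1600 / 181.6000 = 0.640

0.640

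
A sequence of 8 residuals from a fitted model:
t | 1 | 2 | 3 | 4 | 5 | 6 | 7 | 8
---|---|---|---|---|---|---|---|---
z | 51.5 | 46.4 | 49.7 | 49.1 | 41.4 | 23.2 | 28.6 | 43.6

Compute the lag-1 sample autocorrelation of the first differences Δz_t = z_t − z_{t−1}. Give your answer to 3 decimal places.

First differences Δz: -5.1, 3.3, -0.6, -7.7, -18.2, 5.4, 15.0
Mean of differences = -1.1286
Numerator Σ(Δz_t−Δz̄)(Δz_{t+1}−Δz̄) = 87.3078
Denominator Σ(Δz_t−Δz̄)² = 673.0343
r_1(Δz) = 87.3078 / 673.0343 = 0.130

0.130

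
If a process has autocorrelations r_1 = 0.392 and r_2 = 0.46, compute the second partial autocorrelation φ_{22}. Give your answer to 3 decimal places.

0.362

φ_{22} = (r_2 − r_1²) / (1 − r_1²)
r_1² = (0.392)² = 0.153664
Numerator = 0.46 − 0.1537 = 0.3063; denominator = 1 − 0.1537 = 0.8463
φ_{22} = 0.3063 / 0.8463 = 0.362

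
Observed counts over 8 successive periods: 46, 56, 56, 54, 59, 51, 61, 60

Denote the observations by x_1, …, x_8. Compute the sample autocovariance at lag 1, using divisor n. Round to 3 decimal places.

-3.221

Mean x̄ = (46 + 56 + 56 + 54 + 59 + 51 + 61 + 60)/8 = 55.3750
Σ_{t=1}^{7}(x_t−x̄)(x_{t+1}−x̄) = -25.7656
γ_1 = -25.7656 / 8 = -3.221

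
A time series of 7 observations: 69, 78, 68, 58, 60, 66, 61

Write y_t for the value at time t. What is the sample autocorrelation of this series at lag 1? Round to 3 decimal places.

Mean ȳ = (69 + 78 + 68 + 58 + 60 + 66 + 61)/7 = 65.7143
Deviations from mean: 3.2857, 12.2857, 2.2857, -7.7143, -5.7143, 0.2857, -4.7143
Numerator Σ_{t=1}^{6}(y_t−ȳ)(y_{t+1}−ȳ) = 91.9184
Denominator Σ(y_t−ȳ)² = 281.4286
r_1 = 91.9184 / 281.4286 = 0.327

0.327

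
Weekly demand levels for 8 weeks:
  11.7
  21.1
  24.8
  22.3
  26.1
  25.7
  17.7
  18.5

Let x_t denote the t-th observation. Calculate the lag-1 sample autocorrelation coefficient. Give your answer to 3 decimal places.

Mean x̄ = (11.7 + 21.1 + 24.8 + 22.3 + 26.1 + 25.7 + 17.7 + 18.5)/8 = 20.9875
Deviations from mean: -9.2875, 0.1125, 3.8125, 1.3125, 5.1125, 4.7125, -3.2875, -2.4875
Σ(x_t−x̄)(x_{t+1}−x̄) = (-1.0448) + (0.4289) + (5.0039) + (6.7102) + (24.0927) + (-15.4923) + (8.1777) = 27.8761
Denominator Σ(x_t−x̄)² = 167.8688
r_1 = 27.8761 / 167.8688 = 0.166

0.166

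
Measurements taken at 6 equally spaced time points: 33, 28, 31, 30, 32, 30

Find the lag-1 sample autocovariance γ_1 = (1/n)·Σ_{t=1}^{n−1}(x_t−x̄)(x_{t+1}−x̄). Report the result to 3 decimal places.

Mean x̄ = (33 + 28 + 31 + 30 + 32 + 30)/6 = 30.6667
Deviations: 2.3333, -2.6667, 0.3333, -0.6667, 1.3333, -0.6667
Σ_{t=1}^{5}(x_t−x̄)(x_{t+1}−x̄) = -9.1111
γ_1 = -9.1111 / 6 = -1.519

-1.519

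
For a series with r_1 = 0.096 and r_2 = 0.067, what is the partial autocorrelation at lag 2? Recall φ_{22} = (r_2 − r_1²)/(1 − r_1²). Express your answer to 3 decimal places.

φ_{22} = (r_2 − r_1²) / (1 − r_1²)
r_1² = (0.096)² = 0.009216
Numerator = 0.067 − 0.0092 = 0.0578; denominator = 1 − 0.0092 = 0.9908
φ_{22} = 0.0578 / 0.9908 = 0.058

0.058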